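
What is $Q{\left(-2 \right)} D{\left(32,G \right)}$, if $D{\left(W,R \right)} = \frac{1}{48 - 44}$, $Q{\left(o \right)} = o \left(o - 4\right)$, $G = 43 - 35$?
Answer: $3$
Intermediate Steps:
$G = 8$ ($G = 43 - 35 = 8$)
$Q{\left(o \right)} = o \left(-4 + o\right)$
$D{\left(W,R \right)} = \frac{1}{4}$
$Q{\left(-2 \right)} D{\left(32,G \right)} = - 2 \left(-4 - 2\right) \frac{1}{4} = \left(-2\right) \left(-6\right) \frac{1}{4} = 12 \cdot \frac{1}{4} = 3$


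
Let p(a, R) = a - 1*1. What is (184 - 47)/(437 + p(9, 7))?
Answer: 137/445 ≈ 0.30787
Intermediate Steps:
p(a, R) = -1 + a (p(a, R) = a - 1 = -1 + a)
(184 - 47)/(437 + p(9, 7)) = (184 - 47)/(437 + (-1 + 9)) = 137/(437 + 8) = 137/445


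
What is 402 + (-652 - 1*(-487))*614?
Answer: -100908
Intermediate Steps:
402 + (-652 - 1*(-487))*614 = 402 + (-652 + 487)*614 = 402 - 165*614 = 402 - 101310 = -100908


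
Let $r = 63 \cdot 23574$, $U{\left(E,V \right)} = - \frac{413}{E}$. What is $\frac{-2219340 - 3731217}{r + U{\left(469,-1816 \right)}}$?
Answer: $- \frac{398687319}{99505795} \approx -4.0067$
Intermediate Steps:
$r = 1485162$
$\frac{-2219340 - 3731217}{r + U{\left(469,-1816 \right)}} = \frac{-2219340 - 3731217}{1485162 - \frac{413}{469}} = - \frac{5950557}{1485162 - \frac{59}{67}} = - \frac{5950557}{\frac{99505795}{67}} = \left(-5950557\right) \frac{67}{99505795} = - \frac{398687319}{99505795}$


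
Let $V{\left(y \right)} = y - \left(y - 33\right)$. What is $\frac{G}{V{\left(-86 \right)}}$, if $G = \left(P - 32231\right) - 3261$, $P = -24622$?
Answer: $- \frac{20038}{11} \approx -1821.6$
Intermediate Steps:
$V{\left(y \right)} = 33$ ($V{\left(y \right)} = y - \left(-33 + y\right) = 33$)
$G = -60114$ ($G = \left(-24622 - 32231\right) - 3261 = -56853 - 3261 = -60114$)
$\frac{G}{V{\left(-86 \right)}} = - \frac{60114}{33} = \left(-60114\right) \frac{1}{33} = - \frac{20038}{11}$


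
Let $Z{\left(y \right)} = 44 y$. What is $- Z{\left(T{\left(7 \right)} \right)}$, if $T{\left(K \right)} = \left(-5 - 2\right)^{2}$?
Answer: $-2156$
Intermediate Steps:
$T{\left(K \right)} = 49$ ($T{\left(K \right)} = \left(-7\right)^{2} = 49$)
$- Z{\left(T{\left(7 \right)} \right)} = - 44 \cdot 49 = \left(-1\right) 2156 = -2156$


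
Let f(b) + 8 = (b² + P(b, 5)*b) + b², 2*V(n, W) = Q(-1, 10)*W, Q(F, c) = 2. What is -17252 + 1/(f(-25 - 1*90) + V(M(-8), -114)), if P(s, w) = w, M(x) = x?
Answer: -444290755/25753 ≈ -17252.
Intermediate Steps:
V(n, W) = W (V(n, W) = (2*W)/2 = W)
f(b) = -8 + 2*b² + 5*b (f(b) = -8 + ((b² + 5*b) + b²) = -8 + (2*b² + 5*b) = -8 + 2*b² + 5*b)
-17252 + 1/(f(-25 - 1*90) + V(M(-8), -114)) = -17252 + 1/((-8 + 2*(-25 - 1*90)² + 5*(-25 - 1*90)) - 114) = -17252 + 1/((-8 + 2*(-25 - 90)² + 5*(-25 - 90)) - 114) = -17252 + 1/((-8 + 2*(-115)² + 5*(-115)) - 114) = -17252 + 1/((-8 + 2*13225 - 575) - 114) = -17252 + 1/((-8 + 26450 - 575) - 114) = -17252 + 1/(25867 - 114) = -17252 + 1/25753 = -444290755/25753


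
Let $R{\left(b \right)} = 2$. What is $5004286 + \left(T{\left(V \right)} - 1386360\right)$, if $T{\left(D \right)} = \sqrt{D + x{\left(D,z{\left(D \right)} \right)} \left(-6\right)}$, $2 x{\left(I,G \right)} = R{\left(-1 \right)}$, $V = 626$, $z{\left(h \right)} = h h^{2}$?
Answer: $3617926 + 2 \sqrt{155} \approx 3.618 \cdot 10^{6}$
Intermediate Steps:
$z{\left(h \right)} = h^{3}$
$x{\left(I,G \right)} = 1$ ($x{\left(I,G \right)} = \frac{1}{2} \cdot 2 = 1$)
$T{\left(D \right)} = \sqrt{-6 + D}$ ($T{\left(D \right)} = \sqrt{D + 1 \left(-6\right)} = \sqrt{D - 6} = \sqrt{-6 + D}$)
$5004286 + \left(T{\left(V \right)} - 1386360\right) = 5004286 - \left(1386360 - \sqrt{-6 + 626}\right) = 5004286 - \left(1386360 - \sqrt{620}\right) = 5004286 - \left(1386360 - 2 \sqrt{155}\right) = 3617926 + 2 \sqrt{155}$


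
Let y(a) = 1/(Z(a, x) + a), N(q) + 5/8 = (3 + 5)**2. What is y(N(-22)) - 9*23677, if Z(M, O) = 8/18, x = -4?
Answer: -979162263/4595 ≈ -2.1309e+5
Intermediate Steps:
N(q) = 507/8 (N(q) = -5/8 + (3 + 5)**2 = -5/8 + 8**2 = -5/8 + 64 = 507/8)
Z(M, O) = 4/9 (Z(M, O) = 8*(1/18) = 4/9)
y(a) = 1/(4/9 + a)
y(N(-22)) - 9*23677 = 9/(4 + 9*(507/8)) - 9*23677 = 9/(4 + 4563/8) - 1*213093 = 9/(4595/8) - 213093 = 9*(8/4595) - 213093 = 72/4595 - 213093 = -979162263/4595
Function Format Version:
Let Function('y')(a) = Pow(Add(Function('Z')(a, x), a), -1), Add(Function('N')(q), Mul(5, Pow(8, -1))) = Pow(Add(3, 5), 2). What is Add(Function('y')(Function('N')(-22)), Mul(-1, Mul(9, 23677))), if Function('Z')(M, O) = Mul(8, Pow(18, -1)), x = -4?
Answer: Rational(-979162263, 4595) ≈ -2.1309e+5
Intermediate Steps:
Function('N')(q) = Rational(507, 8) (Function('N')(q) = Add(Rational(-5, 8), Pow(Add(3, 5), 2)) = Add(Rational(-5, 8), Pow(8, 2)) = Add(Rational(-5, 8), 64) = Rational(507, 8))
Function('Z')(M, O) = Rational(4, 9) (Function('Z')(M, O) = Mul(8, Rational(1, 18)) = Rational(4, 9))
Function('y')(a) = Pow(Add(Rational(4, 9), a), -1)
Add(Function('y')(Function('N')(-22)), Mul(-1, Mul(9, 23677))) = Add(Mul(9, Pow(Add(4, Mul(9, Rational(507, 8))), -1)), Mul(-1, Mul(9, 23677))) = Add(Mul(9, Pow(Add(4, Rational(4563, 8)), -1)), Mul(-1, 213093)) = Add(Mul(9, Pow(Rational(4595, 8), -1)), -213093) = Add(Mul(9, Rational(8, 4595)), -213093) = Add(Rational(72, 4595), -213093) = Rational(-979162263, 4595)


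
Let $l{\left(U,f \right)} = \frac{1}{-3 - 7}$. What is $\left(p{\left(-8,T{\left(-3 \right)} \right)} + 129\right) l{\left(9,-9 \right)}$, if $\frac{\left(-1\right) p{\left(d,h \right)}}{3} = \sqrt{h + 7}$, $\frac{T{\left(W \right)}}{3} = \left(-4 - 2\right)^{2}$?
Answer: $- \frac{129}{10} + \frac{3 \sqrt{115}}{10} \approx -9.6829$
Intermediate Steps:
$T{\left(W \right)} = 108$ ($T{\left(W \right)} = 3 \left(-4 - 2\right)^{2} = 3 \left(-6\right)^{2} = 3 \cdot 36 = 108$)
$l{\left(U,f \right)} = - \frac{1}{10}$ ($l{\left(U,f \right)} = \frac{1}{-10} = - \frac{1}{10}$)
$p{\left(d,h \right)} = - 3 \sqrt{7 + h}$ ($p{\left(d,h \right)} = - 3 \sqrt{h + 7} = - 3 \sqrt{7 + h}$)
$\left(p{\left(-8,T{\left(-3 \right)} \right)} + 129\right) l{\left(9,-9 \right)} = \left(- 3 \sqrt{7 + 108} + 129\right) \left(- \frac{1}{10}\right) = \left(- 3 \sqrt{115} + 129\right) \left(- \frac{1}{10}\right) = \left(129 - 3 \sqrt{115}\right) \left(- \frac{1}{10}\right) = - \frac{129}{10} + \frac{3 \sqrt{115}}{10}$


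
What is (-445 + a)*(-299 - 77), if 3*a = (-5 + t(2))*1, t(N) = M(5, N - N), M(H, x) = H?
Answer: 167320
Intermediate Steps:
t(N) = 5
a = 0 (a = ((-5 + 5)*1)/3 = (0*1)/3 = (1/3)*0 = 0)
(-445 + a)*(-299 - 77) = (-445 + 0)*(-299 - 77) = -445*(-376) = 167320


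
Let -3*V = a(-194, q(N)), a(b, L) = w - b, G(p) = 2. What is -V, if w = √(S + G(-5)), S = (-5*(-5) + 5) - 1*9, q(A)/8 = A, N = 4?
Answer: 194/3 + √23/3 ≈ 66.265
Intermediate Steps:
q(A) = 8*A
S = 21 (S = (25 + 5) - 9 = 30 - 9 = 21)
w = √23 (w = √(21 + 2) = √23 ≈ 4.7958)
a(b, L) = √23 - b
V = -194/3 - √23/3 (V = -(√23 - 1*(-194))/3 = -(√23 + 194)/3 = -(194 + √23)/3 = -194/3 - √23/3 ≈ -66.265)
-V = -(-194/3 - √23/3) = 194/3 + √23/3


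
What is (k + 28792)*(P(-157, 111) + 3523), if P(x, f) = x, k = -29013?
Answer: -743886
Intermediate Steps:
(k + 28792)*(P(-157, 111) + 3523) = (-29013 + 28792)*(-157 + 3523) = -221*3366 = -743886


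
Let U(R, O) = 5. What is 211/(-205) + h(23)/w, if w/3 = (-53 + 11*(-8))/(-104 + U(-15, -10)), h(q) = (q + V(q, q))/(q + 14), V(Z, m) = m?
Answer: -263199/356495 ≈ -0.73830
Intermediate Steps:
h(q) = 2*q/(14 + q) (h(q) = (q + q)/(q + 14) = (2*q)/(14 + q) = 2*q/(14 + q))
w = 47/11 (w = 3*((-53 + 11*(-8))/(-104 + 5)) = 3*((-53 - 88)/(-99)) = 3*(-141*(-1/99)) = 3*(47/33) = 47/11 ≈ 4.2727)
211/(-205) + h(23)/w = 211/(-205) + (2*23/(14 + 23))/(47/11) = 211*(-1/205) + (2*23/37)*(11/47) = -211/205 + (2*23*(1/37))*(11/47) = -211/205 + (46/37)*(11/47) = -211/205 + 506/1739 = -263199/356495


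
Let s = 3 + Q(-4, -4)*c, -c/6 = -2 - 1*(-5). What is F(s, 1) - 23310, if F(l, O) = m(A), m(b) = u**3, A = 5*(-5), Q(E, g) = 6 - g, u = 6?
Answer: -23094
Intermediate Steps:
c = -18 (c = -6*(-2 - 1*(-5)) = -6*(-2 + 5) = -6*3 = -18)
A = -25
s = -177 (s = 3 + (6 - 1*(-4))*(-18) = 3 + (6 + 4)*(-18) = 3 + 10*(-18) = 3 - 180 = -177)
m(b) = 216 (m(b) = 6**3 = 216)
F(l, O) = 216
F(s, 1) - 23310 = 216 - 23310 = -23094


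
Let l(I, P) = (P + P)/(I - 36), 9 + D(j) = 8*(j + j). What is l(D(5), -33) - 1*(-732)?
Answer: 25554/35 ≈ 730.11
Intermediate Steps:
D(j) = -9 + 16*j (D(j) = -9 + 8*(j + j) = -9 + 8*(2*j) = -9 + 16*j)
l(I, P) = 2*P/(-36 + I) (l(I, P) = (2*P)/(-36 + I) = 2*P/(-36 + I))
l(D(5), -33) - 1*(-732) = 2*(-33)/(-36 + (-9 + 16*5)) - 1*(-732) = 2*(-33)/(-36 + (-9 + 80)) + 732 = 2*(-33)/(-36 + 71) + 732 = 2*(-33)/35 + 732 = 2*(-33)*(1/35) + 732 = -66/35 + 732 = 25554/35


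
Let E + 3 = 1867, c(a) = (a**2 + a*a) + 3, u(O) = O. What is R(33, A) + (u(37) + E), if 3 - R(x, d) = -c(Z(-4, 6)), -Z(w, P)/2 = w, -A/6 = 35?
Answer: 2035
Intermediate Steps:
A = -210 (A = -6*35 = -210)
Z(w, P) = -2*w
c(a) = 3 + 2*a**2 (c(a) = (a**2 + a**2) + 3 = 2*a**2 + 3 = 3 + 2*a**2)
E = 1864 (E = -3 + 1867 = 1864)
R(x, d) = 134 (R(x, d) = 3 - (-1)*(3 + 2*(-2*(-4))**2) = 3 - (-1)*(3 + 2*8**2) = 3 - (-1)*(3 + 2*64) = 3 - (-1)*(3 + 128) = 3 - (-1)*131 = 3 - 1*(-131) = 3 + 131 = 134)
R(33, A) + (u(37) + E) = 134 + (37 + 1864) = 134 + 1901 = 2035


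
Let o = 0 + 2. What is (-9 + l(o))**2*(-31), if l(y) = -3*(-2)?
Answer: -279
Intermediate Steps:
o = 2
l(y) = 6
(-9 + l(o))**2*(-31) = (-9 + 6)**2*(-31) = (-3)**2*(-31) = 9*(-31) = -279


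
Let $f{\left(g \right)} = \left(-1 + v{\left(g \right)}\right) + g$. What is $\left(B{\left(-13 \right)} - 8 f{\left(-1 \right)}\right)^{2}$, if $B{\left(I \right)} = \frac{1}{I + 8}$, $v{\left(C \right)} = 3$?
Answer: $\frac{1681}{25} \approx 67.24$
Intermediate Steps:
$B{\left(I \right)} = \frac{1}{8 + I}$
$f{\left(g \right)} = 2 + g$ ($f{\left(g \right)} = \left(-1 + 3\right) + g = 2 + g$)
$\left(B{\left(-13 \right)} - 8 f{\left(-1 \right)}\right)^{2} = \left(\frac{1}{8 - 13} - 8 \left(2 - 1\right)\right)^{2} = \left(\frac{1}{-5} - 8\right)^{2} = \left(- \frac{1}{5} - 8\right)^{2} = \left(- \frac{41}{5}\right)^{2} = \frac{1681}{25}$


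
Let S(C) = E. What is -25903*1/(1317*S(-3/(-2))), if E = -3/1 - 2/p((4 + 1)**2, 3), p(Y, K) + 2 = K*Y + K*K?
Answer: 1062023/163308 ≈ 6.5032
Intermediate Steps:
p(Y, K) = -2 + K**2 + K*Y (p(Y, K) = -2 + (K*Y + K*K) = -2 + (K*Y + K**2) = -2 + (K**2 + K*Y) = -2 + K**2 + K*Y)
E = -124/41 (E = -3/1 - 2/(-2 + 3**2 + 3*(4 + 1)**2) = -3*1 - 2/(-2 + 9 + 3*5**2) = -3 - 2/(-2 + 9 + 3*25) = -3 - 2/(-2 + 9 + 75) = -3 - 2/82 = -3 - 2*1/82 = -3 - 1/41 = -124/41 ≈ -3.0244)
S(C) = -124/41
-25903*1/(1317*S(-3/(-2))) = -25903/((-124/41*1317)) = -25903/(-163308/41) = -25903*(-41/163308) = 1062023/163308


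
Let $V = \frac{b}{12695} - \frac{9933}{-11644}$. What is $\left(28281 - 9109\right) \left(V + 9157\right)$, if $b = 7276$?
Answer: $\frac{6488781959641527}{36955145} \approx 1.7559 \cdot 10^{8}$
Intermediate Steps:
$V = \frac{210821179}{147820580}$ ($V = \frac{7276}{12695} - \frac{9933}{-11644} = 7276 \cdot \frac{1}{12695} - - \frac{9933}{11644} = \frac{7276}{12695} + \frac{9933}{11644} = \frac{210821179}{147820580} \approx 1.4262$)
$\left(28281 - 9109\right) \left(V + 9157\right) = \left(28281 - 9109\right) \left(\frac{210821179}{147820580} + 9157\right) = 19172 \cdot \frac{1353803872239}{147820580} = \frac{6488781959641527}{36955145}$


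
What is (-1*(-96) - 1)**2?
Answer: 9025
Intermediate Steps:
(-1*(-96) - 1)**2 = (96 - 1)**2 = 95**2 = 9025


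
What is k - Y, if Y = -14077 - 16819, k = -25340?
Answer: 5556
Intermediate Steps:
Y = -30896
k - Y = -25340 - 1*(-30896) = -25340 + 30896 = 5556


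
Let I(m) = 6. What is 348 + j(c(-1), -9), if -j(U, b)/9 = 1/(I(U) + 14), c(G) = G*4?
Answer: 6951/20 ≈ 347.55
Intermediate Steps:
c(G) = 4*G
j(U, b) = -9/20 (j(U, b) = -9/(6 + 14) = -9/20)
348 + j(c(-1), -9) = 348 - 9/20 = 6951/20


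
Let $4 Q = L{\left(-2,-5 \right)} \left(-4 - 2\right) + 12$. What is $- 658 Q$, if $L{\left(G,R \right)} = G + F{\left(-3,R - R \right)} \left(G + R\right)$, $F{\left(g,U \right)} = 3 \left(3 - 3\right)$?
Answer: $-3948$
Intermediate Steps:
$F{\left(g,U \right)} = 0$ ($F{\left(g,U \right)} = 3 \cdot 0 = 0$)
$L{\left(G,R \right)} = G$ ($L{\left(G,R \right)} = G + 0 \left(G + R\right) = G + 0 = G$)
$Q = 6$ ($Q = \frac{- 2 \left(-4 - 2\right) + 12}{4} = \frac{\left(-2\right) \left(-6\right) + 12}{4} = \frac{12 + 12}{4} = \frac{1}{4} \cdot 24 = 6$)
$- 658 Q = \left(-658\right) 6 = -3948$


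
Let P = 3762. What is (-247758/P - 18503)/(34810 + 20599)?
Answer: -11642674/34741443 ≈ -0.33512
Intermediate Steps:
(-247758/P - 18503)/(34810 + 20599) = (-247758/3762 - 18503)/(34810 + 20599) = (-247758*1/3762 - 18503)/55409 = (-41293/627 - 18503)*(1/55409) = -11642674/627*1/55409 = -11642674/34741443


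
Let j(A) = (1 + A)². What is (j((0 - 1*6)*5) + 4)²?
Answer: 714025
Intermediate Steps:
(j((0 - 1*6)*5) + 4)² = ((1 + (0 - 1*6)*5)² + 4)² = ((1 + (0 - 6)*5)² + 4)² = ((1 - 6*5)² + 4)² = ((1 - 30)² + 4)² = ((-29)² + 4)² = (841 + 4)² = 845² = 714025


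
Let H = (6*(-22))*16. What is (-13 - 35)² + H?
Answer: 192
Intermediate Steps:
H = -2112 (H = -132*16 = -2112)
(-13 - 35)² + H = (-13 - 35)² - 2112 = (-48)² - 2112 = 2304 - 2112 = 192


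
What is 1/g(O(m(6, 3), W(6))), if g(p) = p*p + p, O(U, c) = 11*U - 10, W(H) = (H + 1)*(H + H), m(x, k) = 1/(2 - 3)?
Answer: 1/420 ≈ 0.0023810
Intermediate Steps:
m(x, k) = -1 (m(x, k) = 1/(-1) = -1)
W(H) = 2*H*(1 + H) (W(H) = (1 + H)*(2*H) = 2*H*(1 + H))
O(U, c) = -10 + 11*U
g(p) = p + p**2 (g(p) = p**2 + p = p + p**2)
1/g(O(m(6, 3), W(6))) = 1/((-10 + 11*(-1))*(1 + (-10 + 11*(-1)))) = 1/((-10 - 11)*(1 + (-10 - 11))) = 1/(-21*(1 - 21)) = 1/(-21*(-20)) = 1/420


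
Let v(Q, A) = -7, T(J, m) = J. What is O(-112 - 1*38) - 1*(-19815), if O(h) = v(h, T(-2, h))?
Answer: 19808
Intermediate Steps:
O(h) = -7
O(-112 - 1*38) - 1*(-19815) = -7 - 1*(-19815) = -7 + 19815 = 19808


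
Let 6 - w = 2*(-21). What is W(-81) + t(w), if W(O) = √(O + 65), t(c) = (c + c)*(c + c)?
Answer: 9216 + 4*I ≈ 9216.0 + 4.0*I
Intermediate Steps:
w = 48 (w = 6 - 2*(-21) = 6 - 1*(-42) = 6 + 42 = 48)
t(c) = 4*c² (t(c) = (2*c)*(2*c) = 4*c²)
W(O) = √(65 + O)
W(-81) + t(w) = √(65 - 81) + 4*48² = √(-16) + 4*2304 = 4*I + 9216 = 9216 + 4*I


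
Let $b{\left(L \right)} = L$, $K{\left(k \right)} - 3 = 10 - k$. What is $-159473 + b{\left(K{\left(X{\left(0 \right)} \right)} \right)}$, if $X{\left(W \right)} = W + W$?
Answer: $-159460$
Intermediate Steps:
$X{\left(W \right)} = 2 W$
$K{\left(k \right)} = 13 - k$ ($K{\left(k \right)} = 3 - \left(-10 + k\right) = 13 - k$)
$-159473 + b{\left(K{\left(X{\left(0 \right)} \right)} \right)} = -159473 + \left(13 - 2 \cdot 0\right) = -159473 + \left(13 - 0\right) = -159473 + \left(13 + 0\right) = -159473 + 13 = -159460$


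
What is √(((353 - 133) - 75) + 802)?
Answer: √947 ≈ 30.773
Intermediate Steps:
√(((353 - 133) - 75) + 802) = √((220 - 75) + 802) = √(145 + 802) = √947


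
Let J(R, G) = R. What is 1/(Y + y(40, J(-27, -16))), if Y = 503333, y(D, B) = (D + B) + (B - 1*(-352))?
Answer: 1/503671 ≈ 1.9854e-6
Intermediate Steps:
y(D, B) = 352 + D + 2*B (y(D, B) = (B + D) + (B + 352) = (B + D) + (352 + B) = 352 + D + 2*B)
1/(Y + y(40, J(-27, -16))) = 1/(503333 + (352 + 40 + 2*(-27))) = 1/(503333 + (352 + 40 - 54)) = 1/(503333 + 338) = 1/503671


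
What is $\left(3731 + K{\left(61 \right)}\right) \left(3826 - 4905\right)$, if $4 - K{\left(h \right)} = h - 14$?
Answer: $-3979352$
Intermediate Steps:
$K{\left(h \right)} = 18 - h$ ($K{\left(h \right)} = 4 - \left(h - 14\right) = 4 - \left(-14 + h\right) = 18 - h$)
$\left(3731 + K{\left(61 \right)}\right) \left(3826 - 4905\right) = \left(3731 + \left(18 - 61\right)\right) \left(3826 - 4905\right) = \left(3731 + \left(18 - 61\right)\right) \left(-1079\right) = \left(3731 - 43\right) \left(-1079\right) = 3688 \left(-1079\right) = -3979352$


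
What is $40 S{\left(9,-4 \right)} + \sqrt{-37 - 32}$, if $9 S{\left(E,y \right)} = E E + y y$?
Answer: $\frac{3880}{9} + i \sqrt{69} \approx 431.11 + 8.3066 i$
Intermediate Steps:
$S{\left(E,y \right)} = \frac{E^{2}}{9} + \frac{y^{2}}{9}$ ($S{\left(E,y \right)} = \frac{E E + y y}{9} = \frac{E^{2} + y^{2}}{9} = \frac{E^{2}}{9} + \frac{y^{2}}{9}$)
$40 S{\left(9,-4 \right)} + \sqrt{-37 - 32} = 40 \left(\frac{9^{2}}{9} + \frac{\left(-4\right)^{2}}{9}\right) + \sqrt{-37 - 32} = 40 \left(\frac{1}{9} \cdot 81 + \frac{1}{9} \cdot 16\right) + \sqrt{-69} = 40 \left(9 + \frac{16}{9}\right) + i \sqrt{69} = 40 \cdot \frac{97}{9} + i \sqrt{69} = \frac{3880}{9} + i \sqrt{69}$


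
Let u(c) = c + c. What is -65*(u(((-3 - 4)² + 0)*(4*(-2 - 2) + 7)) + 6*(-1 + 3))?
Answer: 56550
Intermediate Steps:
u(c) = 2*c
-65*(u(((-3 - 4)² + 0)*(4*(-2 - 2) + 7)) + 6*(-1 + 3)) = -65*(2*(((-3 - 4)² + 0)*(4*(-2 - 2) + 7)) + 6*(-1 + 3)) = -65*(2*(((-7)² + 0)*(4*(-4) + 7)) + 6*2) = -65*(2*((49 + 0)*(-16 + 7)) + 12) = -65*(2*(49*(-9)) + 12) = -65*(2*(-441) + 12) = -65*(-882 + 12) = -65*(-870) = 56550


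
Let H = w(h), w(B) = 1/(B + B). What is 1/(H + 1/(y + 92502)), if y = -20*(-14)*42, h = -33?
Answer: -573441/8683 ≈ -66.042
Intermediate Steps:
y = 11760 (y = 280*42 = 11760)
w(B) = 1/(2*B)
H = -1/66 (H = (½)/(-33) = (½)*(-1/33) = -1/66 ≈ -0.015152)
1/(H + 1/(y + 92502)) = 1/(-1/66 + 1/(11760 + 92502)) = 1/(-1/66 + 1/104262) = 1/(-8683/573441) = -573441/8683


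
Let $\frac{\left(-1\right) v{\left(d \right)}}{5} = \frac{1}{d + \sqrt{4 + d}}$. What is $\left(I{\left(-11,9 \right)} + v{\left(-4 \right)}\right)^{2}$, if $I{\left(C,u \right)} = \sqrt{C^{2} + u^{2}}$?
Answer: $\frac{3257}{16} + \frac{5 \sqrt{202}}{2} \approx 239.09$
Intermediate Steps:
$v{\left(d \right)} = - \frac{5}{d + \sqrt{4 + d}}$
$\left(I{\left(-11,9 \right)} + v{\left(-4 \right)}\right)^{2} = \left(\sqrt{\left(-11\right)^{2} + 9^{2}} - \frac{5}{-4 + \sqrt{4 - 4}}\right)^{2} = \left(\sqrt{121 + 81} - \frac{5}{-4 + \sqrt{0}}\right)^{2} = \left(\sqrt{202} - \frac{5}{-4 + 0}\right)^{2} = \left(\sqrt{202} - \frac{5}{-4}\right)^{2} = \left(\sqrt{202} - - \frac{5}{4}\right)^{2} = \left(\sqrt{202} + \frac{5}{4}\right)^{2} = \left(\frac{5}{4} + \sqrt{202}\right)^{2}$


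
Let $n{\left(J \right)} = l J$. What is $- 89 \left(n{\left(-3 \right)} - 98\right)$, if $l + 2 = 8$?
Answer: $10324$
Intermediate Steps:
$l = 6$ ($l = -2 + 8 = 6$)
$n{\left(J \right)} = 6 J$
$- 89 \left(n{\left(-3 \right)} - 98\right) = - 89 \left(6 \left(-3\right) - 98\right) = - 89 \left(-18 - 98\right) = \left(-89\right) \left(-116\right) = 10324$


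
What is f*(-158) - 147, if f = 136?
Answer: -21635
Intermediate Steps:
f*(-158) - 147 = 136*(-158) - 147 = -21488 - 147 = -21635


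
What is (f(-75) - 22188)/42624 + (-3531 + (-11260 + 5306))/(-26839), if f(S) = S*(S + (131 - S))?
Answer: -50545363/127109504 ≈ -0.39765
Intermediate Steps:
f(S) = 131*S (f(S) = S*131 = 131*S)
(f(-75) - 22188)/42624 + (-3531 + (-11260 + 5306))/(-26839) = (131*(-75) - 22188)/42624 + (-3531 + (-11260 + 5306))/(-26839) = (-9825 - 22188)*(1/42624) + (-3531 - 5954)*(-1/26839) = -32013*1/42624 - 9485*(-1/26839) = -3557/4736 + 9485/26839 = -50545363/127109504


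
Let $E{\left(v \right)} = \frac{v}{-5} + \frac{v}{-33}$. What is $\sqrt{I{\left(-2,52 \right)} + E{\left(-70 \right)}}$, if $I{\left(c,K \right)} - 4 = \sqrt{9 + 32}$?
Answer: $\frac{\sqrt{21912 + 1089 \sqrt{41}}}{33} \approx 5.1502$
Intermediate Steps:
$E{\left(v \right)} = - \frac{38 v}{165}$ ($E{\left(v \right)} = v \left(- \frac{1}{5}\right) + v \left(- \frac{1}{33}\right) = - \frac{v}{5} - \frac{v}{33} = - \frac{38 v}{165}$)
$I{\left(c,K \right)} = 4 + \sqrt{41}$ ($I{\left(c,K \right)} = 4 + \sqrt{9 + 32} = 4 + \sqrt{41}$)
$\sqrt{I{\left(-2,52 \right)} + E{\left(-70 \right)}} = \sqrt{\left(4 + \sqrt{41}\right) - - \frac{532}{33}} = \sqrt{\left(4 + \sqrt{41}\right) + \frac{532}{33}} = \sqrt{\frac{664}{33} + \sqrt{41}}$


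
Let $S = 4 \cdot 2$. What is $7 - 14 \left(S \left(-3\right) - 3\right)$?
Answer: $385$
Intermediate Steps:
$S = 8$
$7 - 14 \left(S \left(-3\right) - 3\right) = 7 - 14 \left(8 \left(-3\right) - 3\right) = 7 - 14 \left(-24 - 3\right) = 7 - -378 = 7 + 378 = 385$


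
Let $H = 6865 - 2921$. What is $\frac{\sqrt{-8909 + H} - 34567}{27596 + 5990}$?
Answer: $- \frac{34567}{33586} + \frac{i \sqrt{4965}}{33586} \approx -1.0292 + 0.002098 i$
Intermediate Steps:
$H = 3944$ ($H = 6865 - 2921 = 3944$)
$\frac{\sqrt{-8909 + H} - 34567}{27596 + 5990} = \frac{\sqrt{-8909 + 3944} - 34567}{27596 + 5990} = \frac{\sqrt{-4965} - 34567}{33586} = \left(i \sqrt{4965} - 34567\right) \frac{1}{33586} = \left(-34567 + i \sqrt{4965}\right) \frac{1}{33586} = - \frac{34567}{33586} + \frac{i \sqrt{4965}}{33586}$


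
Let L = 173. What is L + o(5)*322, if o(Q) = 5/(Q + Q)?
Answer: 334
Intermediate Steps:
o(Q) = 5/(2*Q)
L + o(5)*322 = 173 + ((5/2)/5)*322 = 173 + ((5/2)*(⅕))*322 = 173 + (½)*322 = 173 + 161 = 334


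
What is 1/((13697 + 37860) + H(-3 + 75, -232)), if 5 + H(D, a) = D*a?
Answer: 1/34848 ≈ 2.8696e-5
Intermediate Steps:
H(D, a) = -5 + D*a
1/((13697 + 37860) + H(-3 + 75, -232)) = 1/((13697 + 37860) + (-5 + (-3 + 75)*(-232))) = 1/(51557 + (-5 + 72*(-232))) = 1/(51557 + (-5 - 16704)) = 1/(51557 - 16709) = 1/34848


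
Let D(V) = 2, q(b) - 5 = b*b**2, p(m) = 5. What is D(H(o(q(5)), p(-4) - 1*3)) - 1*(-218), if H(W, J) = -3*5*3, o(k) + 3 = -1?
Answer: 220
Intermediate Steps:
q(b) = 5 + b**3 (q(b) = 5 + b*b**2 = 5 + b**3)
o(k) = -4 (o(k) = -3 - 1 = -4)
H(W, J) = -45 (H(W, J) = -15*3 = -45)
D(H(o(q(5)), p(-4) - 1*3)) - 1*(-218) = 2 - 1*(-218) = 2 + 218 = 220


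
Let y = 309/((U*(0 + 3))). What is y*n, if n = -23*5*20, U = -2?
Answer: 118450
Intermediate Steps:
n = -2300 (n = -115*20 = -2300)
y = -103/2 (y = 309/((-2*(0 + 3))) = 309/((-2*3)) = 309/(-6) = 309*(-⅙) = -103/2 ≈ -51.500)
y*n = -103/2*(-2300) = 118450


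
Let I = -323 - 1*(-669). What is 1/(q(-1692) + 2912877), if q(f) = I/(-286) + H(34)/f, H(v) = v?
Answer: 120978/352393884917 ≈ 3.4330e-7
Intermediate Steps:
I = 346 (I = -323 + 669 = 346)
q(f) = -173/143 + 34/f (q(f) = 346/(-286) + 34/f = 346*(-1/286) + 34/f = -173/143 + 34/f)
1/(q(-1692) + 2912877) = 1/((-173/143 + 34/(-1692)) + 2912877) = 1/((-173/143 + 34*(-1/1692)) + 2912877) = 1/((-173/143 - 17/846) + 2912877) = 1/(-148789/120978 + 2912877) = 1/(352393884917/120978) = 120978/352393884917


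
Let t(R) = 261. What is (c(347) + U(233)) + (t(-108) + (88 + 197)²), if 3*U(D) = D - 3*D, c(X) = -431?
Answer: 242699/3 ≈ 80900.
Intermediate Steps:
U(D) = -2*D/3 (U(D) = (D - 3*D)/3 = (-2*D)/3 = -2*D/3)
(c(347) + U(233)) + (t(-108) + (88 + 197)²) = (-431 - ⅔*233) + (261 + (88 + 197)²) = (-431 - 466/3) + (261 + 285²) = -1759/3 + (261 + 81225) = -1759/3 + 81486 = 242699/3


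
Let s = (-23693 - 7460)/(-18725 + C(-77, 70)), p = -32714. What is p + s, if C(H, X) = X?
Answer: -610248517/18655 ≈ -32712.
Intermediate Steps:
s = 31153/18655 (s = (-23693 - 7460)/(-18725 + 70) = -31153/(-18655) = -31153*(-1/18655) = 31153/18655 ≈ 1.6700)
p + s = -32714 + 31153/18655 = -610248517/18655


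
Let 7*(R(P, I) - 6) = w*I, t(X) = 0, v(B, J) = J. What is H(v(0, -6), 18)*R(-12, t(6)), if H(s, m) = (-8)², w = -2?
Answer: 384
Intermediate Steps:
H(s, m) = 64
R(P, I) = 6 - 2*I/7 (R(P, I) = 6 + (-2*I)/7 = 6 - 2*I/7)
H(v(0, -6), 18)*R(-12, t(6)) = 64*(6 - 2/7*0) = 64*(6 + 0) = 64*6 = 384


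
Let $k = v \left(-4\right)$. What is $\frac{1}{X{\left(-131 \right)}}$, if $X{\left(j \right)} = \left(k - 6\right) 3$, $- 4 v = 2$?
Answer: $- \frac{1}{12} \approx -0.083333$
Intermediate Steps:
$v = - \frac{1}{2}$ ($v = \left(- \frac{1}{4}\right) 2 = - \frac{1}{2} \approx -0.5$)
$k = 2$ ($k = \left(- \frac{1}{2}\right) \left(-4\right) = 2$)
$X{\left(j \right)} = -12$ ($X{\left(j \right)} = \left(2 - 6\right) 3 = \left(-4\right) 3 = -12$)
$\frac{1}{X{\left(-131 \right)}} = \frac{1}{-12} = - \frac{1}{12}$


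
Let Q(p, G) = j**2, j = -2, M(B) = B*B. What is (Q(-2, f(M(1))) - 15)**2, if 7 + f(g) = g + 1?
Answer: 121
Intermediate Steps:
M(B) = B**2
f(g) = -6 + g (f(g) = -7 + (g + 1) = -7 + (1 + g) = -6 + g)
Q(p, G) = 4 (Q(p, G) = (-2)**2 = 4)
(Q(-2, f(M(1))) - 15)**2 = (4 - 15)**2 = (-11)**2 = 121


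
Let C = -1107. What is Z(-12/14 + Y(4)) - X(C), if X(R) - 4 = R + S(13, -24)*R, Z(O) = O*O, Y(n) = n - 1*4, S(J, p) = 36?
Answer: 2006831/49 ≈ 40956.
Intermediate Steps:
Y(n) = -4 + n (Y(n) = n - 4 = -4 + n)
Z(O) = O**2
X(R) = 4 + 37*R (X(R) = 4 + (R + 36*R) = 4 + 37*R)
Z(-12/14 + Y(4)) - X(C) = (-12/14 + (-4 + 4))**2 - (4 + 37*(-1107)) = (-12/14 + 0)**2 - (4 - 40959) = (-4*3/14 + 0)**2 - 1*(-40955) = (-6/7 + 0)**2 + 40955 = (-6/7)**2 + 40955 = 36/49 + 40955 = 2006831/49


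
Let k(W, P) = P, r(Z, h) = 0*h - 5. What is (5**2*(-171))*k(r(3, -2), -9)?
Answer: 38475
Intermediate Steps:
r(Z, h) = -5 (r(Z, h) = 0 - 5 = -5)
(5**2*(-171))*k(r(3, -2), -9) = (5**2*(-171))*(-9) = (25*(-171))*(-9) = -4275*(-9) = 38475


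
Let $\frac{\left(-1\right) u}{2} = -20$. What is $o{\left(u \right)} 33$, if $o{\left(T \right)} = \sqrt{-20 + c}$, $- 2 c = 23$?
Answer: $\frac{99 i \sqrt{14}}{2} \approx 185.21 i$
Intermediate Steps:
$c = - \frac{23}{2}$ ($c = \left(- \frac{1}{2}\right) 23 = - \frac{23}{2} \approx -11.5$)
$u = 40$ ($u = \left(-2\right) \left(-20\right) = 40$)
$o{\left(T \right)} = \frac{3 i \sqrt{14}}{2}$ ($o{\left(T \right)} = \sqrt{-20 - \frac{23}{2}} = \sqrt{- \frac{63}{2}} = \frac{3 i \sqrt{14}}{2}$)
$o{\left(u \right)} 33 = \frac{3 i \sqrt{14}}{2} \cdot 33 = \frac{99 i \sqrt{14}}{2}$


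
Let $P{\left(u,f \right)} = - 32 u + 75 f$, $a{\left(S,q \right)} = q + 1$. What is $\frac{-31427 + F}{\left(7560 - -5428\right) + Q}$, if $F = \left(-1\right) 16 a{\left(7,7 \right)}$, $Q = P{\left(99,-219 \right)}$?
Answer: $\frac{6311}{1321} \approx 4.7774$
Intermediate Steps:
$a{\left(S,q \right)} = 1 + q$
$Q = -19593$ ($Q = \left(-32\right) 99 + 75 \left(-219\right) = -3168 - 16425 = -19593$)
$F = -128$ ($F = \left(-1\right) 16 \left(1 + 7\right) = \left(-16\right) 8 = -128$)
$\frac{-31427 + F}{\left(7560 - -5428\right) + Q} = \frac{-31427 - 128}{\left(7560 - -5428\right) - 19593} = - \frac{31555}{\left(7560 + 5428\right) - 19593} = - \frac{31555}{12988 - 19593} = - \frac{31555}{-6605} = \left(-31555\right) \left(- \frac{1}{6605}\right) = \frac{6311}{1321}$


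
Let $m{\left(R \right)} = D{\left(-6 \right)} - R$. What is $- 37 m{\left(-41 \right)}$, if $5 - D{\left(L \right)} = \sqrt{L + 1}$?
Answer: $-1702 + 37 i \sqrt{5} \approx -1702.0 + 82.734 i$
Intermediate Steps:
$D{\left(L \right)} = 5 - \sqrt{1 + L}$ ($D{\left(L \right)} = 5 - \sqrt{L + 1} = 5 - \sqrt{1 + L}$)
$m{\left(R \right)} = 5 - R - i \sqrt{5}$ ($m{\left(R \right)} = \left(5 - \sqrt{1 - 6}\right) - R = \left(5 - \sqrt{-5}\right) - R = \left(5 - i \sqrt{5}\right) - R = 5 - R - i \sqrt{5}$)
$- 37 m{\left(-41 \right)} = - 37 \left(5 - -41 - i \sqrt{5}\right) = - 37 \left(5 + 41 - i \sqrt{5}\right) = - 37 \left(46 - i \sqrt{5}\right) = -1702 + 37 i \sqrt{5}$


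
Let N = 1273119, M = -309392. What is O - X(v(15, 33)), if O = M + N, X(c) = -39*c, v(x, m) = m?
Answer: 965014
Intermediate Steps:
O = 963727 (O = -309392 + 1273119 = 963727)
O - X(v(15, 33)) = 963727 - (-39)*33 = 963727 - 1*(-1287) = 963727 + 1287 = 965014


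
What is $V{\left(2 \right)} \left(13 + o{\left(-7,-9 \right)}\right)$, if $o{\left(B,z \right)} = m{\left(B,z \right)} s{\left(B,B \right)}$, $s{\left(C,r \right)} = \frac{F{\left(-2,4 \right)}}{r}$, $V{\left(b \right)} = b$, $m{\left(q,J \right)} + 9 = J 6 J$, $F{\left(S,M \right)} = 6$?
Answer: $- \frac{5542}{7} \approx -791.71$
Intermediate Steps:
$m{\left(q,J \right)} = -9 + 6 J^{2}$ ($m{\left(q,J \right)} = -9 + J 6 J = -9 + 6 J J = -9 + 6 J^{2}$)
$s{\left(C,r \right)} = \frac{6}{r}$
$o{\left(B,z \right)} = \frac{6 \left(-9 + 6 z^{2}\right)}{B}$ ($o{\left(B,z \right)} = \left(-9 + 6 z^{2}\right) \frac{6}{B} = \frac{6 \left(-9 + 6 z^{2}\right)}{B}$)
$V{\left(2 \right)} \left(13 + o{\left(-7,-9 \right)}\right) = 2 \left(13 + \frac{18 \left(-3 + 2 \left(-9\right)^{2}\right)}{-7}\right) = 2 \left(13 + 18 \left(- \frac{1}{7}\right) \left(-3 + 2 \cdot 81\right)\right) = 2 \left(13 + 18 \left(- \frac{1}{7}\right) \left(-3 + 162\right)\right) = 2 \left(13 + 18 \left(- \frac{1}{7}\right) 159\right) = 2 \left(13 - \frac{2862}{7}\right) = 2 \left(- \frac{2771}{7}\right) = - \frac{5542}{7}$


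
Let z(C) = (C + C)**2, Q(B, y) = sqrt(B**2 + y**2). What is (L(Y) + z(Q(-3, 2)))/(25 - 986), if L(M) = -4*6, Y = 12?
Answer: -28/961 ≈ -0.029136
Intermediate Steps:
L(M) = -24
z(C) = 4*C**2 (z(C) = (2*C)**2 = 4*C**2)
(L(Y) + z(Q(-3, 2)))/(25 - 986) = (-24 + 4*(sqrt((-3)**2 + 2**2))**2)/(25 - 986) = (-24 + 4*(sqrt(9 + 4))**2)/(-961) = (-24 + 4*(sqrt(13))**2)*(-1/961) = (-24 + 4*13)*(-1/961) = (-24 + 52)*(-1/961) = 28*(-1/961) = -28/961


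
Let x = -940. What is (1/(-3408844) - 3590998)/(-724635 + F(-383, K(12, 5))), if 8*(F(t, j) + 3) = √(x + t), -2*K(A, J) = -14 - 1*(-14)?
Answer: 47308820762975358368/9546585451004908443 + 171376127808382*I*√3/9546585451004908443 ≈ 4.9556 + 3.1093e-5*I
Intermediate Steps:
K(A, J) = 0 (K(A, J) = -(-14 - 1*(-14))/2 = -(-14 + 14)/2 = -½*0 = 0)
F(t, j) = -3 + √(-940 + t)/8
(1/(-3408844) - 3590998)/(-724635 + F(-383, K(12, 5))) = (1/(-3408844) - 3590998)/(-724635 + (-3 + √(-940 - 383)/8)) = (-1/3408844 - 3590998)/(-724635 + (-3 + √(-1323)/8)) = -12241151986313/(3408844*(-724635 + (-3 + (21*I*√3)/8))) = -12241151986313/(3408844*(-724635 + (-3 + 21*I*√3/8))) = -12241151986313/(3408844*(-724638 + 21*I*√3/8))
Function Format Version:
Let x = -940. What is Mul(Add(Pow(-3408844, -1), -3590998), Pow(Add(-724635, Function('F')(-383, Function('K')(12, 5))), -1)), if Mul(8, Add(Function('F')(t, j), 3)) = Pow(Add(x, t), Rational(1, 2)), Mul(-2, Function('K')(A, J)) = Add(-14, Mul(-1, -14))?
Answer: Add(Rational(47308820762975358368, 9546585451004908443), Mul(Rational(171376127808382, 9546585451004908443), I, Pow(3, Rational(1, 2)))) ≈ Add(4.9556, Mul(3.1093e-5, I))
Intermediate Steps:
Function('K')(A, J) = 0 (Function('K')(A, J) = Mul(Rational(-1, 2), Add(-14, Mul(-1, -14))) = Mul(Rational(-1, 2), Add(-14, 14)) = Mul(Rational(-1, 2), 0) = 0)
Function('F')(t, j) = Add(-3, Mul(Rational(1, 8), Pow(Add(-940, t), Rational(1, 2))))
Mul(Add(Pow(-3408844, -1), -3590998), Pow(Add(-724635, Function('F')(-383, Function('K')(12, 5))), -1)) = Mul(Add(Pow(-3408844, -1), -3590998), Pow(Add(-724635, Add(-3, Mul(Rational(1, 8), Pow(Add(-940, -383), Rational(1, 2))))), -1)) = Mul(Add(Rational(-1, 3408844), -3590998), Pow(Add(-724635, Add(-3, Mul(Rational(1, 8), Pow(-1323, Rational(1, 2))))), -1)) = Mul(Rational(-12241151986313, 3408844), Pow(Add(-724635, Add(-3, Mul(Rational(1, 8), Mul(21, I, Pow(3, Rational(1, 2)))))), -1)) = Mul(Rational(-12241151986313, 3408844), Pow(Add(-724635, Add(-3, Mul(Rational(21, 8), I, Pow(3, Rational(1, 2))))), -1)) = Mul(Rational(-12241151986313, 3408844), Pow(Add(-724638, Mul(Rational(21, 8), I, Pow(3, Rational(1, 2)))), -1))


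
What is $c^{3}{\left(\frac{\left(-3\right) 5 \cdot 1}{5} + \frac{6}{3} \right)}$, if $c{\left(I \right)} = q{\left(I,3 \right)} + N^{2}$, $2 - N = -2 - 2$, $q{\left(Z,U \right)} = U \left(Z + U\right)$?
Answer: $74088$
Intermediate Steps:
$q{\left(Z,U \right)} = U \left(U + Z\right)$
$N = 6$ ($N = 2 - \left(-2 - 2\right) = 2 - -4 = 2 + 4 = 6$)
$c{\left(I \right)} = 45 + 3 I$ ($c{\left(I \right)} = 3 \left(3 + I\right) + 6^{2} = \left(9 + 3 I\right) + 36 = 45 + 3 I$)
$c^{3}{\left(\frac{\left(-3\right) 5 \cdot 1}{5} + \frac{6}{3} \right)} = \left(45 + 3 \left(\frac{\left(-3\right) 5 \cdot 1}{5} + \frac{6}{3}\right)\right)^{3} = \left(45 + 3 \left(\left(-15\right) 1 \cdot \frac{1}{5} + 6 \cdot \frac{1}{3}\right)\right)^{3} = \left(45 + 3 \left(\left(-15\right) \frac{1}{5} + 2\right)\right)^{3} = \left(45 + 3 \left(-3 + 2\right)\right)^{3} = \left(45 + 3 \left(-1\right)\right)^{3} = \left(45 - 3\right)^{3} = 42^{3} = 74088$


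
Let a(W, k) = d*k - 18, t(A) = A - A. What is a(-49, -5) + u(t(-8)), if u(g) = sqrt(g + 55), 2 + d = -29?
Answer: 137 + sqrt(55) ≈ 144.42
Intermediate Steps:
d = -31 (d = -2 - 29 = -31)
t(A) = 0
u(g) = sqrt(55 + g)
a(W, k) = -18 - 31*k (a(W, k) = -31*k - 18 = -18 - 31*k)
a(-49, -5) + u(t(-8)) = (-18 - 31*(-5)) + sqrt(55 + 0) = (-18 + 155) + sqrt(55) = 137 + sqrt(55)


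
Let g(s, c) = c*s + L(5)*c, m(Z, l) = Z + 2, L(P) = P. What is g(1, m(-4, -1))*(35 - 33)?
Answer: -24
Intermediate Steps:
m(Z, l) = 2 + Z
g(s, c) = 5*c + c*s (g(s, c) = c*s + 5*c = 5*c + c*s)
g(1, m(-4, -1))*(35 - 33) = ((2 - 4)*(5 + 1))*(35 - 33) = -2*6*2 = -12*2 = -24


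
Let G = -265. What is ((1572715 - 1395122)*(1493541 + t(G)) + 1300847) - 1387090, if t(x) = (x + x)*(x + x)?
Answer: 315128214270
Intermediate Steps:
t(x) = 4*x² (t(x) = (2*x)*(2*x) = 4*x²)
((1572715 - 1395122)*(1493541 + t(G)) + 1300847) - 1387090 = ((1572715 - 1395122)*(1493541 + 4*(-265)²) + 1300847) - 1387090 = (177593*(1493541 + 4*70225) + 1300847) - 1387090 = (177593*(1493541 + 280900) + 1300847) - 1387090 = (177593*1774441 + 1300847) - 1387090 = (315128300513 + 1300847) - 1387090 = 315129601360 - 1387090 = 315128214270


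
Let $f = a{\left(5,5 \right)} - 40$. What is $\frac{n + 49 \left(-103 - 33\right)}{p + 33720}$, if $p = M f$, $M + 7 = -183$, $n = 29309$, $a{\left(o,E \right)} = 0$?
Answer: $\frac{4529}{8264} \approx 0.54804$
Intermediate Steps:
$M = -190$ ($M = -7 - 183 = -190$)
$f = -40$ ($f = 0 - 40 = -40$)
$p = 7600$ ($p = \left(-190\right) \left(-40\right) = 7600$)
$\frac{n + 49 \left(-103 - 33\right)}{p + 33720} = \frac{29309 + 49 \left(-103 - 33\right)}{7600 + 33720} = \frac{29309 + 49 \left(-136\right)}{41320} = \left(29309 - 6664\right) \frac{1}{41320} = 22645 \cdot \frac{1}{41320} = \frac{4529}{8264}$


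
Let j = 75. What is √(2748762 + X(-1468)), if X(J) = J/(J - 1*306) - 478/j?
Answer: √486593182506354/13305 ≈ 1657.9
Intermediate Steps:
X(J) = -478/75 + J/(-306 + J) (X(J) = J/(J - 1*306) - 478/75 = J/(J - 306) - 478*1/75 = J/(-306 + J) - 478/75 = -478/75 + J/(-306 + J))
√(2748762 + X(-1468)) = √(2748762 + (146268 - 403*(-1468))/(75*(-306 - 1468))) = √(2748762 + (1/75)*(146268 + 591604)/(-1774)) = √(2748762 + (1/75)*(-1/1774)*737872) = √(2748762 - 368936/66525) = √(182861023114/66525) = √486593182506354/13305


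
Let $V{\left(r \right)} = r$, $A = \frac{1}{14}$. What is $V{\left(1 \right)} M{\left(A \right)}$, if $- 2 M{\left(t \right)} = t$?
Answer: $- \frac{1}{28} \approx -0.035714$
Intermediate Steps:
$A = \frac{1}{14} \approx 0.071429$
$M{\left(t \right)} = - \frac{t}{2}$
$V{\left(1 \right)} M{\left(A \right)} = 1 \left(\left(- \frac{1}{2}\right) \frac{1}{14}\right) = 1 \left(- \frac{1}{28}\right) = - \frac{1}{28}$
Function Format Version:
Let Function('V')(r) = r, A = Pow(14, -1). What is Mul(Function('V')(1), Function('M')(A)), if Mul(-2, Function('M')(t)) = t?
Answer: Rational(-1, 28) ≈ -0.035714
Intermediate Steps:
A = Rational(1, 14) ≈ 0.071429
Function('M')(t) = Mul(Rational(-1, 2), t)
Mul(Function('V')(1), Function('M')(A)) = Mul(1, Mul(Rational(-1, 2), Rational(1, 14))) = Mul(1, Rational(-1, 28)) = Rational(-1, 28)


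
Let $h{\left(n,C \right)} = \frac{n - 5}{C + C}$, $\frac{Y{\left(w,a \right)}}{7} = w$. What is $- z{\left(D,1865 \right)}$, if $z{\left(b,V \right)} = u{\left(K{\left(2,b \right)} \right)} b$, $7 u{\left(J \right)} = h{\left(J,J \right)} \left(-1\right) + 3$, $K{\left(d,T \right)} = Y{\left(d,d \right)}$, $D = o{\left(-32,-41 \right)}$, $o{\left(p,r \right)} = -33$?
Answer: $\frac{2475}{196} \approx 12.628$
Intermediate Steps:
$D = -33$
$Y{\left(w,a \right)} = 7 w$
$K{\left(d,T \right)} = 7 d$
$h{\left(n,C \right)} = \frac{-5 + n}{2 C}$
$u{\left(J \right)} = \frac{3}{7} - \frac{-5 + J}{14 J}$ ($u{\left(J \right)} = \frac{\frac{-5 + J}{2 J} \left(-1\right) + 3}{7} = \frac{- \frac{-5 + J}{2 J} + 3}{7} = \frac{3 - \frac{-5 + J}{2 J}}{7} = \frac{3}{7} - \frac{-5 + J}{14 J}$)
$z{\left(b,V \right)} = \frac{75 b}{196}$ ($z{\left(b,V \right)} = \frac{5 \left(1 + 7 \cdot 2\right)}{14 \cdot 7 \cdot 2} b = \frac{5 \left(1 + 14\right)}{14 \cdot 14} b = \frac{5}{14} \cdot \frac{1}{14} \cdot 15 b = \frac{75 b}{196}$)
$- z{\left(D,1865 \right)} = - \frac{75 \left(-33\right)}{196} = \left(-1\right) \left(- \frac{2475}{196}\right) = \frac{2475}{196}$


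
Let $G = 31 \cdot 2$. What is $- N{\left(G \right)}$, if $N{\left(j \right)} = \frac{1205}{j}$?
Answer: $- \frac{1205}{62} \approx -19.435$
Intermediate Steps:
$G = 62$
$- N{\left(G \right)} = - \frac{1205}{62}$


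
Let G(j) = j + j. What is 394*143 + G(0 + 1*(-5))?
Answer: 56332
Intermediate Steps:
G(j) = 2*j
394*143 + G(0 + 1*(-5)) = 394*143 + 2*(0 + 1*(-5)) = 56342 + 2*(0 - 5) = 56342 + 2*(-5) = 56342 - 10 = 56332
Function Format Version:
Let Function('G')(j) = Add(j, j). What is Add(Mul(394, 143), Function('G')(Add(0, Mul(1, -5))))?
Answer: 56332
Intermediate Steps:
Function('G')(j) = Mul(2, j)
Add(Mul(394, 143), Function('G')(Add(0, Mul(1, -5)))) = Add(Mul(394, 143), Mul(2, Add(0, Mul(1, -5)))) = Add(56342, Mul(2, Add(0, -5))) = Add(56342, Mul(2, -5)) = Add(56342, -10) = 56332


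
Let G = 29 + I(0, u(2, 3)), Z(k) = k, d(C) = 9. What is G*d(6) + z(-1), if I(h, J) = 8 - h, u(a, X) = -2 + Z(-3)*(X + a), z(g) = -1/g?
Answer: 334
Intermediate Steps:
u(a, X) = -2 - 3*X - 3*a (u(a, X) = -2 - 3*(X + a) = -2 + (-3*X - 3*a) = -2 - 3*X - 3*a)
G = 37 (G = 29 + (8 - 1*0) = 29 + (8 + 0) = 29 + 8 = 37)
G*d(6) + z(-1) = 37*9 - 1/(-1) = 333 - 1*(-1) = 333 + 1 = 334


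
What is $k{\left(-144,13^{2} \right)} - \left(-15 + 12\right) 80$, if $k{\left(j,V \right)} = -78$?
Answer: $162$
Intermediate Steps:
$k{\left(-144,13^{2} \right)} - \left(-15 + 12\right) 80 = -78 - \left(-15 + 12\right) 80 = -78 - \left(-3\right) 80 = -78 - -240 = -78 + 240 = 162$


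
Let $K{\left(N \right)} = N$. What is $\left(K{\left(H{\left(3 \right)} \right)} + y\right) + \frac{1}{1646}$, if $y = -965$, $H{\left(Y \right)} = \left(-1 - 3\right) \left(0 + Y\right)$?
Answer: $- \frac{1608141}{1646} \approx -977.0$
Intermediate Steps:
$H{\left(Y \right)} = - 4 Y$
$\left(K{\left(H{\left(3 \right)} \right)} + y\right) + \frac{1}{1646} = \left(\left(-4\right) 3 - 965\right) + \frac{1}{1646} = \left(-12 - 965\right) + \frac{1}{1646} = -977 + \frac{1}{1646} = - \frac{1608141}{1646}$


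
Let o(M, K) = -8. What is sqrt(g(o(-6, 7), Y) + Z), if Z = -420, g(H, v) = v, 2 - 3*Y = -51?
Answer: I*sqrt(3621)/3 ≈ 20.058*I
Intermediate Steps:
Y = 53/3 (Y = 2/3 - 1/3*(-51) = 2/3 + 17 = 53/3 ≈ 17.667)
sqrt(g(o(-6, 7), Y) + Z) = sqrt(53/3 - 420) = sqrt(-1207/3) = I*sqrt(3621)/3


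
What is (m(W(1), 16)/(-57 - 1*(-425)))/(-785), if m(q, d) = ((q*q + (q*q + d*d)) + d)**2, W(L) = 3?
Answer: -4205/14444 ≈ -0.29112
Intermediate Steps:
m(q, d) = (d + d**2 + 2*q**2)**2 (m(q, d) = ((q**2 + (q**2 + d**2)) + d)**2 = ((q**2 + (d**2 + q**2)) + d)**2 = ((d**2 + 2*q**2) + d)**2 = (d + d**2 + 2*q**2)**2)
(m(W(1), 16)/(-57 - 1*(-425)))/(-785) = ((16 + 16**2 + 2*3**2)**2/(-57 - 1*(-425)))/(-785) = ((16 + 256 + 2*9)**2/(-57 + 425))*(-1/785) = ((16 + 256 + 18)**2/368)*(-1/785) = (290**2*(1/368))*(-1/785) = (84100*(1/368))*(-1/785) = (21025/92)*(-1/785) = -4205/14444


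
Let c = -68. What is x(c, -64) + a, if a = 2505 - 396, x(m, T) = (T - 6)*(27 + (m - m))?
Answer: 219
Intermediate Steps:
x(m, T) = -162 + 27*T (x(m, T) = (-6 + T)*(27 + 0) = (-6 + T)*27 = -162 + 27*T)
a = 2109
x(c, -64) + a = (-162 + 27*(-64)) + 2109 = (-162 - 1728) + 2109 = -1890 + 2109 = 219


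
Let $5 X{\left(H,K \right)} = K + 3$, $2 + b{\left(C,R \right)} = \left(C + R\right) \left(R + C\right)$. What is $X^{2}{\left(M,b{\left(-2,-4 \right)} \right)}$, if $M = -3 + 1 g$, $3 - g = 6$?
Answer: $\frac{1369}{25} \approx 54.76$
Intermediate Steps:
$g = -3$ ($g = 3 - 6 = -3$)
$b{\left(C,R \right)} = -2 + \left(C + R\right)^{2}$ ($b{\left(C,R \right)} = -2 + \left(C + R\right) \left(R + C\right) = -2 + \left(C + R\right) \left(C + R\right) = -2 + \left(C + R\right)^{2}$)
$M = -6$ ($M = -3 + 1 \left(-3\right) = -3 - 3 = -6$)
$X{\left(H,K \right)} = \frac{3}{5} + \frac{K}{5}$ ($X{\left(H,K \right)} = \frac{K + 3}{5} = \frac{3 + K}{5} = \frac{3}{5} + \frac{K}{5}$)
$X^{2}{\left(M,b{\left(-2,-4 \right)} \right)} = \left(\frac{3}{5} + \frac{-2 + \left(-2 - 4\right)^{2}}{5}\right)^{2} = \left(\frac{3}{5} + \frac{-2 + \left(-6\right)^{2}}{5}\right)^{2} = \left(\frac{3}{5} + \frac{-2 + 36}{5}\right)^{2} = \left(\frac{3}{5} + \frac{1}{5} \cdot 34\right)^{2} = \left(\frac{3}{5} + \frac{34}{5}\right)^{2} = \left(\frac{37}{5}\right)^{2} = \frac{1369}{25}$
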